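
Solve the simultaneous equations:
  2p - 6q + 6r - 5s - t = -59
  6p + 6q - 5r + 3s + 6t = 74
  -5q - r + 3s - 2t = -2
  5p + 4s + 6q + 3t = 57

Row-reduce:
R1 ← R1 / (2).
R2 ← R2 − 6·R1.
R4 ← R4 − 5·R1.
R2 ← R2 / (24).
R1 ← R1 + 3·R2.
R3 ← R3 + 5·R2.
R4 ← R4 − 21·R2.
R3 ← R3 / (-139/24).
R1 ← R1 − 1/8·R3.
R2 ← R2 + 23/24·R3.
R4 ← R4 − 41/8·R3.
R4 ← R4 / (1869/278).
R1 ← R1 + 29/278·R4.
R2 ← R2 + 51/139·R4.
R3 ← R3 + 162/139·R4.
Rank is 4 with 5 unknowns, leaving t free.

infinitely many solutions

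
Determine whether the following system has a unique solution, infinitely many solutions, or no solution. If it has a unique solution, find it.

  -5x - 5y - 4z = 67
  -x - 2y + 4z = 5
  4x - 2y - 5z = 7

Row-reduce the augmented matrix:
R1 ← R1 / (-5).
R2 ← R2 + 1·R1.
R3 ← R3 − 4·R1.
R2 ← R2 / (-1).
R1 ← R1 − 1·R2.
R3 ← R3 + 6·R2.
R3 ← R3 / (-37).
R1 ← R1 − 28/5·R3.
R2 ← R2 + 24/5·R3.
Reading off the reduced rows gives x = -5, y = -6, z = -3.

x = -5, y = -6, z = -3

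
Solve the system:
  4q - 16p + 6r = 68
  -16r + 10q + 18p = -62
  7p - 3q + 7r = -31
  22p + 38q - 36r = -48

no solution

Row-reduce:
R1 ← R1 / (-16).
R2 ← R2 − 18·R1.
R3 ← R3 − 7·R1.
R4 ← R4 − 22·R1.
R2 ← R2 / (29/2).
R1 ← R1 + 1/4·R2.
R3 ← R3 + 5/4·R2.
R4 ← R4 − 87/2·R2.
R3 ← R3 / (256/29).
R1 ← R1 + 31/58·R3.
R2 ← R2 + 37/58·R3.
Row 4 reduces to 0 = 2, a contradiction. The system is inconsistent.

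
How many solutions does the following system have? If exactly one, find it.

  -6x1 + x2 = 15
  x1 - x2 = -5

x1 = -2, x2 = 3

From equation 1: x2 = 15 + 6·x1.
Substitute into equation 2 and solve: x1 = -2.
Then x2 = 3.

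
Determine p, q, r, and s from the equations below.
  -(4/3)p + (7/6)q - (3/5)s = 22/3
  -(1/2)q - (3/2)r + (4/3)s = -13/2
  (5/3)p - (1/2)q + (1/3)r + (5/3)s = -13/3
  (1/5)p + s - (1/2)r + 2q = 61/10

Row-reduce the augmented matrix:
R1 ← R1 / (-4/3).
R3 ← R3 − 5/3·R1.
R4 ← R4 − 1/5·R1.
R2 ← R2 / (-1/2).
R1 ← R1 + 7/8·R2.
R3 ← R3 − 23/24·R2.
R4 ← R4 − 87/40·R2.
R3 ← R3 / (-61/24).
R1 ← R1 − 21/8·R3.
R2 ← R2 − 3·R3.
R4 ← R4 + 281/40·R3.
R4 ← R4 / (-13208/4575).
R1 ← R1 − 1558/915·R4.
R2 ← R2 − 262/183·R4.
R3 ← R3 + 250/183·R4.
Reading off the reduced rows gives p = -2, q = 4, r = 3, s = 0.

p = -2, q = 4, r = 3, s = 0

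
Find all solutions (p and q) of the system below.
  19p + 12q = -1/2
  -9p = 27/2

Row-reduce the augmented matrix:
R1 ← R1 / (19).
R2 ← R2 + 9·R1.
R2 ← R2 / (108/19).
R1 ← R1 − 12/19·R2.
Reading off the reduced rows gives p = -3/2, q = 7/3.

p = -3/2, q = 7/3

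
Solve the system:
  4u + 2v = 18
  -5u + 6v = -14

Row-reduce the augmented matrix:
R1 ← R1 / (4).
R2 ← R2 + 5·R1.
R2 ← R2 / (17/2).
R1 ← R1 − 1/2·R2.
Reading off the reduced rows gives u = 4, v = 1.

u = 4, v = 1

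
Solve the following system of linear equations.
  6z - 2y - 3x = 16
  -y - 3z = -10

infinitely many solutions

Row-reduce:
R1 ← R1 / (-3).
R2 ← R2 / (-1).
R1 ← R1 − 2/3·R2.
Rank is 2 with 3 unknowns, leaving z free.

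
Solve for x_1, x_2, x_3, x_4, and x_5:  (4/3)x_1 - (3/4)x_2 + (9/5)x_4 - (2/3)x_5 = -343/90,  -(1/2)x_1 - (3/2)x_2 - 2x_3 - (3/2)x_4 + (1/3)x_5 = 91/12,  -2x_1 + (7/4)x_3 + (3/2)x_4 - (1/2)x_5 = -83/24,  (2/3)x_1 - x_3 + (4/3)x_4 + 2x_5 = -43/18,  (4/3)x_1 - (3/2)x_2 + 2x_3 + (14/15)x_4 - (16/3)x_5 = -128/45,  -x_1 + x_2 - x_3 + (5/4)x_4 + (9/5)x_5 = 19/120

x_1 = -4/3, x_2 = 0, x_3 = -5/2, x_4 = -3/2, x_5 = -1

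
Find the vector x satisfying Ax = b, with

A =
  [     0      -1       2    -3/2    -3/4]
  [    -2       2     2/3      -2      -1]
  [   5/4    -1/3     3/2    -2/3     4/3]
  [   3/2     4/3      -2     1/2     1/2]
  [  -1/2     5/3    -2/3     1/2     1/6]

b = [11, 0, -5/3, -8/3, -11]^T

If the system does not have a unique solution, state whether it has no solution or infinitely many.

x_1 = 2, x_2 = -5, x_3 = -3, x_4 = -6, x_5 = -4

Row-reduce the augmented matrix:
Swap R1 and R2.
R1 ← R1 / (-2).
R3 ← R3 − 5/4·R1.
R4 ← R4 − 3/2·R1.
R5 ← R5 + 1/2·R1.
R2 ← R2 / (-1).
R1 ← R1 + 1·R2.
R3 ← R3 − 11/12·R2.
R4 ← R4 − 17/6·R2.
R5 ← R5 − 7/6·R2.
R3 ← R3 / (15/4).
R1 ← R1 + 7/3·R3.
R2 ← R2 + 2·R3.
R4 ← R4 − 25/6·R3.
R5 ← R5 − 3/2·R3.
R4 ← R4 / (-43/27).
R1 ← R1 − 61/135·R4.
R2 ← R2 + 23/90·R4.
R3 ← R3 + 79/90·R4.
R5 ← R5 − 17/30·R4.
R5 ← R5 / (-6811/5160).
R1 ← R1 − 501/860·R5.
R2 ← R2 − 1971/1720·R5.
R3 ← R3 − 2283/1720·R5.
R4 ← R4 − 259/172·R5.
Reading off the reduced rows gives x_1 = 2, x_2 = -5, x_3 = -3, x_4 = -6, x_5 = -4.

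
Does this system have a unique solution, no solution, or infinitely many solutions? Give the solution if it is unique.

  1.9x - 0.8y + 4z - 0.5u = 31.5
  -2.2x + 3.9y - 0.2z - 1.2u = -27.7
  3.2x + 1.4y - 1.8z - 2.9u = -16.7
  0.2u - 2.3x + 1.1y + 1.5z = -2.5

Row-reduce the augmented matrix:
R1 ← R1 / (19/10).
R2 ← R2 + 11/5·R1.
R3 ← R3 − 16/5·R1.
R4 ← R4 + 23/10·R1.
R2 ← R2 / (113/38).
R1 ← R1 + 8/19·R2.
R3 ← R3 − 261/95·R2.
R4 ← R4 − 5/38·R2.
R3 ← R3 / (-35683/2825).
R1 ← R1 − 1544/565·R3.
R2 ← R2 − 842/565·R3.
R4 ← R4 − 1389/226·R3.
R4 ← R4 / (-376923/713660).
R1 ← R1 + 21577/35683·R4.
R2 ← R2 + 23091/35683·R4.
R3 ← R3 − 2341/71366·R4.
Reading off the reduced rows gives x = 4, y = -3, z = 6, u = 5.

x = 4, y = -3, z = 6, u = 5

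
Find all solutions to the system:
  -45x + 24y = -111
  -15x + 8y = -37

infinitely many solutions

Row-reduce:
R1 ← R1 / (-45).
R2 ← R2 + 15·R1.
Rank is 1 with 2 unknowns, leaving y free.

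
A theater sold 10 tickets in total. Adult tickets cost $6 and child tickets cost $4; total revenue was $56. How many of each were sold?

Let a = adult tickets, c = child tickets.
  a + c = 10
  6a + 4c = 56
Row-reduce the augmented matrix:
R2 ← R2 − 6·R1.
R2 ← R2 / (-2).
R1 ← R1 − 1·R2.
Reading off the reduced rows gives a = 8, c = 2.

adult tickets: 8, child tickets: 2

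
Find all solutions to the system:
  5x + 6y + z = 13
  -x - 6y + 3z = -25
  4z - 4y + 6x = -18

x = 1, y = 2, z = -4

Row-reduce the augmented matrix:
R1 ← R1 / (5).
R2 ← R2 + 1·R1.
R3 ← R3 − 6·R1.
R2 ← R2 / (-24/5).
R1 ← R1 − 6/5·R2.
R3 ← R3 + 56/5·R2.
R3 ← R3 / (-14/3).
R1 ← R1 − 1·R3.
R2 ← R2 + 2/3·R3.
Reading off the reduced rows gives x = 1, y = 2, z = -4.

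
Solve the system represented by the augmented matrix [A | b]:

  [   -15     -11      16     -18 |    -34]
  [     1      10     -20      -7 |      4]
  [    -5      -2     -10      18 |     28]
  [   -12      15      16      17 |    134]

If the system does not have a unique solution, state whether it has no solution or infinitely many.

x_1 = -2, x_2 = 4, x_3 = 1, x_4 = 2

Row-reduce the augmented matrix:
R1 ← R1 / (-15).
R2 ← R2 − 1·R1.
R3 ← R3 + 5·R1.
R4 ← R4 + 12·R1.
R2 ← R2 / (139/15).
R1 ← R1 − 11/15·R2.
R3 ← R3 − 5/3·R2.
R4 ← R4 − 119/5·R2.
R3 ← R3 / (-1658/139).
R1 ← R1 − 60/139·R3.
R2 ← R2 + 284/139·R3.
R4 ← R4 − 7204/139·R3.
R4 ← R4 / (135250/829).
R1 ← R1 − 2297/829·R4.
R2 ← R2 + 4351/829·R4.
R3 ← R3 + 3541/1658·R4.
Reading off the reduced rows gives x_1 = -2, x_2 = 4, x_3 = 1, x_4 = 2.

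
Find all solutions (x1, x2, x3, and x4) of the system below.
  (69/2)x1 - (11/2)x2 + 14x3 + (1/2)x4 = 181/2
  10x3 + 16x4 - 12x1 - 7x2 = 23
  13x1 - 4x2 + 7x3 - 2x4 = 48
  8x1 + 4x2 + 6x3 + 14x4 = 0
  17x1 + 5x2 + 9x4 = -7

Row-reduce:
R1 ← R1 / (69/2).
R2 ← R2 + 12·R1.
R3 ← R3 − 13·R1.
R4 ← R4 − 8·R1.
R5 ← R5 − 17·R1.
R2 ← R2 / (-205/23).
R1 ← R1 + 11/69·R2.
R3 ← R3 + 133/69·R2.
R4 ← R4 − 364/69·R2.
R5 ← R5 − 532/69·R2.
R3 ← R3 / (-917/615).
R1 ← R1 − 86/615·R3.
R2 ← R2 + 342/205·R3.
R4 ← R4 − 7106/615·R3.
R5 ← R5 − 3668/615·R3.
R4 ← R4 / (-18896/917).
R1 ← R1 + 741/917·R4.
R2 ← R2 − 4170/917·R4.
R3 ← R3 − 3497/917·R4.
Row 5 reduces to 0 = 4, a contradiction. The system is inconsistent.

no solution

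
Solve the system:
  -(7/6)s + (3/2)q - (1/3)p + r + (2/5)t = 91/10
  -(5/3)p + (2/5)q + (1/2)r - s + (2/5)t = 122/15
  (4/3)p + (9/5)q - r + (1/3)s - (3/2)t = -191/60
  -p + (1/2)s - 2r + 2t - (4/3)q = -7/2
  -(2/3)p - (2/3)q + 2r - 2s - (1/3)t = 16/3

p = -11/4, q = 3, r = 5/2, s = -1/2, t = 3/2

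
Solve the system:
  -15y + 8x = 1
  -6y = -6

x = 2, y = 1

Row-reduce the augmented matrix:
R1 ← R1 / (8).
R2 ← R2 / (-6).
R1 ← R1 + 15/8·R2.
Reading off the reduced rows gives x = 2, y = 1.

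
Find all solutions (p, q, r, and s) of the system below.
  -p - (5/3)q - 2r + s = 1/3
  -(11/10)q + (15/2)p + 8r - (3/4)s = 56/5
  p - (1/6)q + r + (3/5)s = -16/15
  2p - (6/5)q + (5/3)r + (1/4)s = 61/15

no solution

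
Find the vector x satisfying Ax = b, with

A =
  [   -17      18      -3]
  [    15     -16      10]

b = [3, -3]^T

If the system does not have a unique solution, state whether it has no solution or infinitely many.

Row-reduce:
R1 ← R1 / (-17).
R2 ← R2 − 15·R1.
R2 ← R2 / (-2/17).
R1 ← R1 + 18/17·R2.
Rank is 2 with 3 unknowns, leaving x_3 free.

infinitely many solutions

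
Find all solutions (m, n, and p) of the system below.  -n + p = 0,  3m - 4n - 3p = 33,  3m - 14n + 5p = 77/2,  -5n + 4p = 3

no solution

Row-reduce:
Swap R1 and R2.
R1 ← R1 / (3).
R3 ← R3 − 3·R1.
R2 ← R2 / (-1).
R1 ← R1 + 4/3·R2.
R3 ← R3 + 10·R2.
R4 ← R4 + 5·R2.
R3 ← R3 / (-2).
R1 ← R1 + 7/3·R3.
R2 ← R2 + 1·R3.
R4 ← R4 + 1·R3.
Row 4 reduces to 0 = 1/4, a contradiction. The system is inconsistent.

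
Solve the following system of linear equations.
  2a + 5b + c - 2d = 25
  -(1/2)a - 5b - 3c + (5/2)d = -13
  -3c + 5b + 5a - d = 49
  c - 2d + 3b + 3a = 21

Row-reduce:
R1 ← R1 / (2).
R2 ← R2 + 1/2·R1.
R3 ← R3 − 5·R1.
R4 ← R4 − 3·R1.
R2 ← R2 / (-15/4).
R1 ← R1 − 5/2·R2.
R3 ← R3 + 15/2·R2.
R4 ← R4 + 9/2·R2.
Swap R3 and R4.
R3 ← R3 / (14/5).
R1 ← R1 + 4/3·R3.
R2 ← R2 − 11/15·R3.
Rank is 3 with 4 unknowns, leaving d free.

infinitely many solutions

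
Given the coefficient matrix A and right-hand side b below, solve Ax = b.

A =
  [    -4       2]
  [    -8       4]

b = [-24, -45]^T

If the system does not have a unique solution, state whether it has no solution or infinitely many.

Row-reduce:
R1 ← R1 / (-4).
R2 ← R2 + 8·R1.
Row 2 reduces to 0 = 3, a contradiction. The system is inconsistent.

no solution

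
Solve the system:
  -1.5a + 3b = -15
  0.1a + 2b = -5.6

a = 4, b = -3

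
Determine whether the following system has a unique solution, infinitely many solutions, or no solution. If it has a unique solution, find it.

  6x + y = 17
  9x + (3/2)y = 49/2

no solution

Row-reduce:
R1 ← R1 / (6).
R2 ← R2 − 9·R1.
Row 2 reduces to 0 = -1, a contradiction. The system is inconsistent.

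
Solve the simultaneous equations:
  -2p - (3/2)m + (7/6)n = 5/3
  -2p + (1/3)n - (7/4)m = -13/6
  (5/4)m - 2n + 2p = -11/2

infinitely many solutions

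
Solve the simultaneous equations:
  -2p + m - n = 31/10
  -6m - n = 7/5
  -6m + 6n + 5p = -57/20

Row-reduce the augmented matrix:
R2 ← R2 + 6·R1.
R3 ← R3 + 6·R1.
R2 ← R2 / (-7).
R1 ← R1 + 1·R2.
R3 ← R3 / (-7).
R1 ← R1 + 2/7·R3.
R2 ← R2 − 12/7·R3.
Reading off the reduced rows gives m = -2/5, n = 1, p = -9/4.

m = -2/5, n = 1, p = -9/4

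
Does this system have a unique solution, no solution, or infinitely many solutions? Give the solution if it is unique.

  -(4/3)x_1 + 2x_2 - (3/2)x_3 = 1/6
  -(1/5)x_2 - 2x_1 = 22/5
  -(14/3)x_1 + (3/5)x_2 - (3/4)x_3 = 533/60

infinitely many solutions

Row-reduce:
R1 ← R1 / (-4/3).
R2 ← R2 + 2·R1.
R3 ← R3 + 14/3·R1.
R2 ← R2 / (-16/5).
R1 ← R1 + 3/2·R2.
R3 ← R3 + 32/5·R2.
Rank is 2 with 3 unknowns, leaving x_3 free.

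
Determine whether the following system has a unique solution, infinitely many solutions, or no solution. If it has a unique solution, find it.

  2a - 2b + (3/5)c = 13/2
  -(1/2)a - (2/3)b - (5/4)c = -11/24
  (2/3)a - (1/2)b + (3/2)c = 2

a = 9/4, b = -1, c = 0

Row-reduce the augmented matrix:
R1 ← R1 / (2).
R2 ← R2 + 1/2·R1.
R3 ← R3 − 2/3·R1.
R2 ← R2 / (-7/6).
R1 ← R1 + 1·R2.
R3 ← R3 − 1/6·R2.
R3 ← R3 / (8/7).
R1 ← R1 − 87/70·R3.
R2 ← R2 − 33/35·R3.
Reading off the reduced rows gives a = 9/4, b = -1, c = 0.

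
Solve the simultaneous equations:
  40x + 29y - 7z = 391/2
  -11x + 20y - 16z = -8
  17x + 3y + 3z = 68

Row-reduce:
R1 ← R1 / (40).
R2 ← R2 + 11·R1.
R3 ← R3 − 17·R1.
R2 ← R2 / (1119/40).
R1 ← R1 − 29/40·R2.
R3 ← R3 + 373/40·R2.
Row 3 reduces to 0 = 1/6, a contradiction. The system is inconsistent.

no solution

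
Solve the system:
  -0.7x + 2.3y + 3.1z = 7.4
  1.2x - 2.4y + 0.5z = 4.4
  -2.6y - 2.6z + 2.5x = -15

x = -6, y = -4, z = 4

Row-reduce the augmented matrix:
R1 ← R1 / (-7/10).
R2 ← R2 − 6/5·R1.
R3 ← R3 − 5/2·R1.
R2 ← R2 / (54/35).
R1 ← R1 + 23/7·R2.
R3 ← R3 − 393/70·R2.
R3 ← R3 / (-4567/360).
R1 ← R1 − 859/108·R3.
R2 ← R2 − 407/108·R3.
Reading off the reduced rows gives x = -6, y = -4, z = 4.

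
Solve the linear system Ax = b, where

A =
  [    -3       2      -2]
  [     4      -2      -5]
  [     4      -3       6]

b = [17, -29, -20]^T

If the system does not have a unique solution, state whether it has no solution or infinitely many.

x_1 = -5, x_2 = 2, x_3 = 1

Row-reduce the augmented matrix:
R1 ← R1 / (-3).
R2 ← R2 − 4·R1.
R3 ← R3 − 4·R1.
R2 ← R2 / (2/3).
R1 ← R1 + 2/3·R2.
R3 ← R3 + 1/3·R2.
R3 ← R3 / (-1/2).
R1 ← R1 + 7·R3.
R2 ← R2 + 23/2·R3.
Reading off the reduced rows gives x_1 = -5, x_2 = 2, x_3 = 1.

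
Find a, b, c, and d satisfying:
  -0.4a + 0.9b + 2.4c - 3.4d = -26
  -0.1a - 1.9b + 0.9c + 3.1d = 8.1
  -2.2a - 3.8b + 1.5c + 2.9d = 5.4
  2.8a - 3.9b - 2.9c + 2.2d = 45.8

a = 3, b = -4, c = -6, d = 2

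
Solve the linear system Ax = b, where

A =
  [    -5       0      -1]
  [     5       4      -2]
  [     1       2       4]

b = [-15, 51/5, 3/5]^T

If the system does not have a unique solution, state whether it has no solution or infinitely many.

Row-reduce the augmented matrix:
R1 ← R1 / (-5).
R2 ← R2 − 5·R1.
R3 ← R3 − 1·R1.
R2 ← R2 / (4).
R3 ← R3 − 2·R2.
R3 ← R3 / (53/10).
R1 ← R1 − 1/5·R3.
R2 ← R2 + 3/4·R3.
Reading off the reduced rows gives x_1 = 3, x_2 = -6/5, x_3 = 0.

x_1 = 3, x_2 = -6/5, x_3 = 0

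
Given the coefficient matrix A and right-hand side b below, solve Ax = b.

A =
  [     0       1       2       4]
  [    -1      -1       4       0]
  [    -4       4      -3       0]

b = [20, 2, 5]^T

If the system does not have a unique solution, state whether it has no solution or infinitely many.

Row-reduce:
Swap R1 and R2.
R1 ← R1 / (-1).
R3 ← R3 + 4·R1.
R1 ← R1 − 1·R2.
R3 ← R3 − 8·R2.
R3 ← R3 / (-35).
R1 ← R1 + 6·R3.
R2 ← R2 − 2·R3.
Rank is 3 with 4 unknowns, leaving x_4 free.

infinitely many solutions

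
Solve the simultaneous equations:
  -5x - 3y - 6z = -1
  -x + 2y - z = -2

infinitely many solutions

Row-reduce:
R1 ← R1 / (-5).
R2 ← R2 + 1·R1.
R2 ← R2 / (13/5).
R1 ← R1 − 3/5·R2.
Rank is 2 with 3 unknowns, leaving z free.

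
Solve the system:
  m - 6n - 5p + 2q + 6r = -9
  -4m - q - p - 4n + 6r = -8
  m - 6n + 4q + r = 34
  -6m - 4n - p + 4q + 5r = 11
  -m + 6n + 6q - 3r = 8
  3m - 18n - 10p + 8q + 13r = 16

m = 1, n = -3, p = 6, q = 4, r = -1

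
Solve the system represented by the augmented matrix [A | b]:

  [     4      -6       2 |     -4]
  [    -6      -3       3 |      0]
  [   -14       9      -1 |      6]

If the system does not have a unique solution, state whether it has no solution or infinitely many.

no solution

Row-reduce:
R1 ← R1 / (4).
R2 ← R2 + 6·R1.
R3 ← R3 + 14·R1.
R2 ← R2 / (-12).
R1 ← R1 + 3/2·R2.
R3 ← R3 + 12·R2.
Row 3 reduces to 0 = -2, a contradiction. The system is inconsistent.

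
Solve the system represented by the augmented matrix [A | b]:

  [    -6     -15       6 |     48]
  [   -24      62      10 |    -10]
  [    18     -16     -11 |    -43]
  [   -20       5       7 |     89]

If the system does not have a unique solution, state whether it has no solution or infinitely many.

x_1 = -6, x_2 = -2, x_3 = -3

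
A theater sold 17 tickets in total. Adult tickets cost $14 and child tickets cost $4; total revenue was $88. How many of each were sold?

adult tickets: 2, child tickets: 15

Let a = adult tickets, c = child tickets.
  a + c = 17
  14a + 4c = 88
Row-reduce the augmented matrix:
R2 ← R2 − 14·R1.
R2 ← R2 / (-10).
R1 ← R1 − 1·R2.
Reading off the reduced rows gives a = 2, c = 15.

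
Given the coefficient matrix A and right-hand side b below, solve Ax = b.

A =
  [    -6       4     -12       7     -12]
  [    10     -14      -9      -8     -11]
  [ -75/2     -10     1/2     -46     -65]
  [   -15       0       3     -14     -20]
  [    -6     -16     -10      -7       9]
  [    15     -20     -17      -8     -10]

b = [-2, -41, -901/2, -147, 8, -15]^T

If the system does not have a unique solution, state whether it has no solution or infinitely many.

no solution

Row-reduce:
R1 ← R1 / (-6).
R2 ← R2 − 10·R1.
R3 ← R3 + 75/2·R1.
R4 ← R4 + 15·R1.
R5 ← R5 + 6·R1.
R6 ← R6 − 15·R1.
R2 ← R2 / (-22/3).
R1 ← R1 + 2/3·R2.
R3 ← R3 + 35·R2.
R4 ← R4 + 10·R2.
R5 ← R5 + 20·R2.
R6 ← R6 + 10·R2.
R3 ← R3 / (2353/11).
R1 ← R1 − 51/11·R3.
R2 ← R2 − 87/22·R3.
R4 ← R4 − 798/11·R3.
R5 ← R5 − 892/11·R3.
R6 ← R6 + 82/11·R3.
R4 ← R4 / (-23/181).
R1 ← R1 − 597/724·R4.
R2 ← R2 − 2147/1448·R4.
R3 ← R3 + 363/724·R4.
R5 ← R5 − 3015/181·R4.
R6 ← R6 − 138/181·R4.
R5 ← R5 / (-37151/299).
R1 ← R1 + 2098/299·R5.
R2 ← R2 + 8263/598·R5.
R3 ← R3 − 1750/299·R5.
R4 ← R4 − 3050/299·R5.
Row 6 reduces to 0 = 4, a contradiction. The system is inconsistent.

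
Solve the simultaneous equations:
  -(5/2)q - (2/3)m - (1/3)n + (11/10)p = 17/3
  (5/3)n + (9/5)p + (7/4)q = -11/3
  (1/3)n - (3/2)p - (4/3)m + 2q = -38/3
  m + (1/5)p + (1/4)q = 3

no solution

Row-reduce:
R1 ← R1 / (-2/3).
R3 ← R3 + 4/3·R1.
R4 ← R4 − 1·R1.
R2 ← R2 / (5/3).
R1 ← R1 − 1/2·R2.
R3 ← R3 − 1·R2.
R4 ← R4 + 1/2·R2.
R3 ← R3 / (-239/50).
R1 ← R1 + 219/100·R3.
R2 ← R2 − 27/25·R3.
R4 ← R4 − 239/100·R3.
Row 4 reduces to 0 = -1/2, a contradiction. The system is inconsistent.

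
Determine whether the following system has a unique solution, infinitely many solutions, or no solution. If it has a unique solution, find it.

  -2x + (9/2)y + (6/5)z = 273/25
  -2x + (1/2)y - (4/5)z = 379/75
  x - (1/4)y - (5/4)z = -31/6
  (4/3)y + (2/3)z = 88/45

Row-reduce the augmented matrix:
R1 ← R1 / (-2).
R2 ← R2 + 2·R1.
R3 ← R3 − 1·R1.
R2 ← R2 / (-4).
R1 ← R1 + 9/4·R2.
R3 ← R3 − 2·R2.
R4 ← R4 − 4/3·R2.
R3 ← R3 / (-33/20).
R1 ← R1 − 21/40·R3.
R2 ← R2 − 1/2·R3.
R4 reduces to 0 = 0, so the extra equation is consistent.
Reading off the reduced rows gives x = -3, y = 2/3, z = 8/5.

x = -3, y = 2/3, z = 8/5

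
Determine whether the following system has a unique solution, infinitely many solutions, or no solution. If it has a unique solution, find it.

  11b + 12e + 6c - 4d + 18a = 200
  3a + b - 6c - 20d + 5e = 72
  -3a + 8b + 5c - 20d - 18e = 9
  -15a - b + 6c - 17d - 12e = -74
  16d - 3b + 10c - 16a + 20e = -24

Row-reduce the augmented matrix:
R1 ← R1 / (18).
R2 ← R2 − 3·R1.
R3 ← R3 + 3·R1.
R4 ← R4 + 15·R1.
R5 ← R5 + 16·R1.
R2 ← R2 / (-5/6).
R1 ← R1 − 11/18·R2.
R3 ← R3 − 59/6·R2.
R4 ← R4 − 49/6·R2.
R5 ← R5 − 61/9·R2.
R3 ← R3 / (-383/5).
R1 ← R1 + 24/5·R3.
R2 ← R2 − 42/5·R3.
R4 ← R4 + 288/5·R3.
R5 ← R5 + 208/5·R3.
R4 ← R4 / (-8699/383).
R1 ← R1 − 456/383·R4.
R2 ← R2 + 1564/383·R4.
R3 ← R3 − 1244/383·R4.
R5 ← R5 + 3708/383·R4.
R5 ← R5 / (1019602/26097).
R1 ← R1 − 60613/26097·R5.
R2 ← R2 + 32848/8699·R5.
R3 ← R3 − 13735/8699·R5.
R4 ← R4 + 4907/8699·R5.
Reading off the reduced rows gives a = 4, b = 6, c = 1, d = -2, e = 4.

a = 4, b = 6, c = 1, d = -2, e = 4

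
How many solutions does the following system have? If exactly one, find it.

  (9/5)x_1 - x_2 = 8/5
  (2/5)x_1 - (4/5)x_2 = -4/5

x_1 = 2, x_2 = 2

From equation 1: x_2 = -8/5 + 9/5·x_1.
Substitute into equation 2 and solve: x_1 = 2.
Then x_2 = 2.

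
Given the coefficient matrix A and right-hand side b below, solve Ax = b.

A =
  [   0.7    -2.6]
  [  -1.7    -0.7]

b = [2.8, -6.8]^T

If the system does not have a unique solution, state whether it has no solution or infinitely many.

x_1 = 4, x_2 = 0

Row-reduce the augmented matrix:
R1 ← R1 / (7/10).
R2 ← R2 + 17/10·R1.
R2 ← R2 / (-491/70).
R1 ← R1 + 26/7·R2.
Reading off the reduced rows gives x_1 = 4, x_2 = 0.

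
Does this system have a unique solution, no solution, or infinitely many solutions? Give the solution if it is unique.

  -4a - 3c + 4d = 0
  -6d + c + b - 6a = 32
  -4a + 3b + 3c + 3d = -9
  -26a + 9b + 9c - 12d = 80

no solution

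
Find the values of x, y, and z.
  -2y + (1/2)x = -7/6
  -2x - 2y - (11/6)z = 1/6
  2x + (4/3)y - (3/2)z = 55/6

x = 5/3, y = 1, z = -3

Row-reduce the augmented matrix:
R1 ← R1 / (1/2).
R2 ← R2 + 2·R1.
R3 ← R3 − 2·R1.
R2 ← R2 / (-10).
R1 ← R1 + 4·R2.
R3 ← R3 − 28/3·R2.
R3 ← R3 / (-289/90).
R1 ← R1 − 11/15·R3.
R2 ← R2 − 11/60·R3.
Reading off the reduced rows gives x = 5/3, y = 1, z = -3.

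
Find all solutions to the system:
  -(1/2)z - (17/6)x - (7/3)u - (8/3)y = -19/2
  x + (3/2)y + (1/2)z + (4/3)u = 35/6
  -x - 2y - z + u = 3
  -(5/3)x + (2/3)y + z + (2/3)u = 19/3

no solution

Row-reduce:
R1 ← R1 / (-17/6).
R2 ← R2 − 1·R1.
R3 ← R3 + 1·R1.
R4 ← R4 + 5/3·R1.
R2 ← R2 / (19/34).
R1 ← R1 − 16/17·R2.
R3 ← R3 + 18/17·R2.
R4 ← R4 − 38/17·R2.
R3 ← R3 / (-4/19).
R1 ← R1 + 7/19·R3.
R2 ← R2 − 11/19·R3.
Row 4 reduces to 0 = 2, a contradiction. The system is inconsistent.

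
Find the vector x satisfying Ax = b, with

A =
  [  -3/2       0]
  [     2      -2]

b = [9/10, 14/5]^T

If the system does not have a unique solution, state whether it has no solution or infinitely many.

Row-reduce the augmented matrix:
R1 ← R1 / (-3/2).
R2 ← R2 − 2·R1.
R2 ← R2 / (-2).
Reading off the reduced rows gives x_1 = -3/5, x_2 = -2.

x_1 = -3/5, x_2 = -2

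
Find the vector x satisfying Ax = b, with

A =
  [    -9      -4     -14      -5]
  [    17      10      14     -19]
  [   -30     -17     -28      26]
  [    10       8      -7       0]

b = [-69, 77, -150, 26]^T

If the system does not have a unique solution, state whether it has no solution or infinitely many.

infinitely many solutions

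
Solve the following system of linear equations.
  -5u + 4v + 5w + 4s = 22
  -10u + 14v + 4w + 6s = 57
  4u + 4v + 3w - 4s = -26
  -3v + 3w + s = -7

Row-reduce:
R1 ← R1 / (-5).
R2 ← R2 + 10·R1.
R3 ← R3 − 4·R1.
R2 ← R2 / (6).
R1 ← R1 + 4/5·R2.
R3 ← R3 − 36/5·R2.
R4 ← R4 + 3·R2.
R3 ← R3 / (71/5).
R1 ← R1 + 9/5·R3.
R2 ← R2 + 1·R3.
Row 4 reduces to 0 = -1/2, a contradiction. The system is inconsistent.

no solution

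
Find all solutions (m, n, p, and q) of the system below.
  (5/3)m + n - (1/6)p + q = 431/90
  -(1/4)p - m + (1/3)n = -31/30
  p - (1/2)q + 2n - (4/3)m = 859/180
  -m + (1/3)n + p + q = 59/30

m = 4/3, n = 12/5, p = 2, q = 1/2

Row-reduce the augmented matrix:
R1 ← R1 / (5/3).
R2 ← R2 + 1·R1.
R3 ← R3 + 4/3·R1.
R4 ← R4 + 1·R1.
R2 ← R2 / (14/15).
R1 ← R1 − 3/5·R2.
R3 ← R3 − 14/5·R2.
R4 ← R4 − 14/15·R2.
R3 ← R3 / (23/12).
R1 ← R1 − 1/8·R3.
R2 ← R2 + 3/8·R3.
R4 ← R4 − 5/4·R3.
R4 ← R4 / (91/46).
R1 ← R1 − 201/644·R4.
R2 ← R2 − 225/644·R4.
R3 ← R3 + 18/23·R4.
Reading off the reduced rows gives m = 4/3, n = 12/5, p = 2, q = 1/2.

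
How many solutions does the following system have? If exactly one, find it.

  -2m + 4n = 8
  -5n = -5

m = -2, n = 1

Row-reduce the augmented matrix:
R1 ← R1 / (-2).
R2 ← R2 / (-5).
R1 ← R1 + 2·R2.
Reading off the reduced rows gives m = -2, n = 1.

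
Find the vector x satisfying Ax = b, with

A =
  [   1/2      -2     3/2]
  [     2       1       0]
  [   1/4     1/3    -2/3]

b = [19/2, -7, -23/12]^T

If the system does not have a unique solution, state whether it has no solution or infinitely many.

Row-reduce the augmented matrix:
R1 ← R1 / (1/2).
R2 ← R2 − 2·R1.
R3 ← R3 − 1/4·R1.
R2 ← R2 / (9).
R1 ← R1 + 4·R2.
R3 ← R3 − 4/3·R2.
R3 ← R3 / (-19/36).
R1 ← R1 − 1/3·R3.
R2 ← R2 + 2/3·R3.
Reading off the reduced rows gives x_1 = -1, x_2 = -5, x_3 = 0.

x_1 = -1, x_2 = -5, x_3 = 0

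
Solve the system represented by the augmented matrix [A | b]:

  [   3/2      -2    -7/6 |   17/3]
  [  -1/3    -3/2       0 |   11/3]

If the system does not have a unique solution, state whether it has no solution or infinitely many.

infinitely many solutions

Row-reduce:
R1 ← R1 / (3/2).
R2 ← R2 + 1/3·R1.
R2 ← R2 / (-35/18).
R1 ← R1 + 4/3·R2.
Rank is 2 with 3 unknowns, leaving x_3 free.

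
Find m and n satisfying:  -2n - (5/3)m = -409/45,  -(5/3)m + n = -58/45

m = 7/3, n = 13/5

Row-reduce the augmented matrix:
R1 ← R1 / (-5/3).
R2 ← R2 + 5/3·R1.
R2 ← R2 / (3).
R1 ← R1 − 6/5·R2.
Reading off the reduced rows gives m = 7/3, n = 13/5.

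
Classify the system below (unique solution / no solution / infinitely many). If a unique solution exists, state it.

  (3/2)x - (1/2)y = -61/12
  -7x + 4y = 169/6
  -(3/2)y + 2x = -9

x = -5/2, y = 8/3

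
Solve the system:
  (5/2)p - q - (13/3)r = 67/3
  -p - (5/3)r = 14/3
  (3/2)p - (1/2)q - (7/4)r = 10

Row-reduce:
R1 ← R1 / (5/2).
R2 ← R2 + 1·R1.
R3 ← R3 − 3/2·R1.
R2 ← R2 / (-2/5).
R1 ← R1 + 2/5·R2.
R3 ← R3 − 1/10·R2.
Rank is 2 with 3 unknowns, leaving r free.

infinitely many solutions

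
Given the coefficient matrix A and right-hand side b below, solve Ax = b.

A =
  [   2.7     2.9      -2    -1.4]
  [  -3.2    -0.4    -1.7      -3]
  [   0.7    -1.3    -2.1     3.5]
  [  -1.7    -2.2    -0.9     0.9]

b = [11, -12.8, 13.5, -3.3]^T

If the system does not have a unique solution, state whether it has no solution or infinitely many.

Row-reduce the augmented matrix:
R1 ← R1 / (27/10).
R2 ← R2 + 16/5·R1.
R3 ← R3 − 7/10·R1.
R4 ← R4 + 17/10·R1.
R2 ← R2 / (82/27).
R1 ← R1 − 29/27·R2.
R3 ← R3 + 277/135·R2.
R4 ← R4 + 101/270·R2.
R3 ← R3 / (-17759/4100).
R1 ← R1 − 573/820·R3.
R2 ← R2 + 1099/820·R3.
R4 ← R4 + 21817/8200·R3.
R4 ← R4 / (-353273/355180).
R1 ← R1 − 44207/35518·R4.
R2 ← R2 + 8907/5074·R4.
R3 ← R3 + 2932/17759·R4.
Reading off the reduced rows gives x_1 = 2, x_2 = 2, x_3 = -2, x_4 = 3.

x_1 = 2, x_2 = 2, x_3 = -2, x_4 = 3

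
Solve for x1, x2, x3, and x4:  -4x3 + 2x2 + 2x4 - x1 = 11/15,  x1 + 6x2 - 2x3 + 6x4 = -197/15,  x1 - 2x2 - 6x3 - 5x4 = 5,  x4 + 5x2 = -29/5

x1 = -3, x2 = -1, x3 = -1/3, x4 = -4/5

Row-reduce the augmented matrix:
R1 ← R1 / (-1).
R2 ← R2 − 1·R1.
R3 ← R3 − 1·R1.
R2 ← R2 / (8).
R1 ← R1 + 2·R2.
R4 ← R4 − 5·R2.
R3 ← R3 / (-10).
R1 ← R1 − 5/2·R3.
R2 ← R2 + 3/4·R3.
R4 ← R4 − 15/4·R3.
R4 ← R4 / (-41/8).
R1 ← R1 + 3/4·R4.
R2 ← R2 − 49/40·R4.
R3 ← R3 − 3/10·R4.
Reading off the reduced rows gives x1 = -3, x2 = -1, x3 = -1/3, x4 = -4/5.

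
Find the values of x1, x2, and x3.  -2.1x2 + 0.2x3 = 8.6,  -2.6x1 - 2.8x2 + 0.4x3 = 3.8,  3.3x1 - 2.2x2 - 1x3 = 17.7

x1 = 3, x2 = -4, x3 = 1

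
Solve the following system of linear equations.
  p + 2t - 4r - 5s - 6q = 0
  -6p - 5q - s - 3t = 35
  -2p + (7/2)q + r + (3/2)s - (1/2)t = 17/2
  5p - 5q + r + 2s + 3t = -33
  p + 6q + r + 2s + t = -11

no solution

Row-reduce:
R2 ← R2 + 6·R1.
R3 ← R3 + 2·R1.
R4 ← R4 − 5·R1.
R5 ← R5 − 1·R1.
R2 ← R2 / (-41).
R1 ← R1 + 6·R2.
R3 ← R3 + 17/2·R2.
R4 ← R4 − 25·R2.
R5 ← R5 − 12·R2.
R3 ← R3 / (-83/41).
R1 ← R1 + 20/41·R3.
R2 ← R2 − 24/41·R3.
R4 ← R4 − 261/41·R3.
R5 ← R5 + 83/41·R3.
R4 ← R4 / (131/83).
R1 ← R1 − 3/83·R4.
R2 ← R2 − 13/83·R4.
R3 ← R3 − 85/83·R4.
Row 5 reduces to 0 = -2, a contradiction. The system is inconsistent.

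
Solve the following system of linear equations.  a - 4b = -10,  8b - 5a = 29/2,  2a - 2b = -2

no solution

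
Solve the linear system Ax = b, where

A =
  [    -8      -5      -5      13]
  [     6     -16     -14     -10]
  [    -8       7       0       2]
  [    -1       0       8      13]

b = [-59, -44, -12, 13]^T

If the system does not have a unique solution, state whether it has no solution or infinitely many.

x_1 = 1, x_2 = 0, x_3 = 5, x_4 = -2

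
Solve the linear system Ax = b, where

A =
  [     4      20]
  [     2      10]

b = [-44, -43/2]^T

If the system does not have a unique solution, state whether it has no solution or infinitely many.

Row-reduce:
R1 ← R1 / (4).
R2 ← R2 − 2·R1.
Row 2 reduces to 0 = 1/2, a contradiction. The system is inconsistent.

no solution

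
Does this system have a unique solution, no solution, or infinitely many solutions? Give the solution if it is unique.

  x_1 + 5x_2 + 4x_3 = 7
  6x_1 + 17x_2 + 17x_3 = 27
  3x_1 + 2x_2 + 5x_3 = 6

infinitely many solutions

Row-reduce:
R2 ← R2 − 6·R1.
R3 ← R3 − 3·R1.
R2 ← R2 / (-13).
R1 ← R1 − 5·R2.
R3 ← R3 + 13·R2.
Rank is 2 with 3 unknowns, leaving x_3 free.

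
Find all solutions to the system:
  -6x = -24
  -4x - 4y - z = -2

Row-reduce:
R1 ← R1 / (-6).
R2 ← R2 + 4·R1.
R2 ← R2 / (-4).
Rank is 2 with 3 unknowns, leaving z free.

infinitely many solutions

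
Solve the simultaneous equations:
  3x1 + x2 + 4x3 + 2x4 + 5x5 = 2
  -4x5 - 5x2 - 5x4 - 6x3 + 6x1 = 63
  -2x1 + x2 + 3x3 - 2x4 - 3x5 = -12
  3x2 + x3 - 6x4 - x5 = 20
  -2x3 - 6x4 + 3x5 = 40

Row-reduce the augmented matrix:
R1 ← R1 / (3).
R2 ← R2 − 6·R1.
R3 ← R3 + 2·R1.
R2 ← R2 / (-7).
R1 ← R1 − 1/3·R2.
R3 ← R3 − 5/3·R2.
R4 ← R4 − 3·R2.
R3 ← R3 / (7/3).
R1 ← R1 − 2/3·R3.
R2 ← R2 − 2·R3.
R4 ← R4 + 5·R3.
R5 ← R5 + 2·R3.
R4 ← R4 / (-778/49).
R1 ← R1 − 51/49·R4.
R2 ← R2 − 181/49·R4.
R3 ← R3 + 59/49·R4.
R5 ← R5 + 412/49·R4.
R5 ← R5 / (2933/389).
R1 ← R1 − 380/389·R5.
R2 ← R2 − 563/389·R5.
R3 ← R3 + 104/389·R5.
R4 ← R4 − 329/389·R5.
Reading off the reduced rows gives x1 = 4, x2 = -2, x3 = -2, x4 = -5, x5 = 2.

x1 = 4, x2 = -2, x3 = -2, x4 = -5, x5 = 2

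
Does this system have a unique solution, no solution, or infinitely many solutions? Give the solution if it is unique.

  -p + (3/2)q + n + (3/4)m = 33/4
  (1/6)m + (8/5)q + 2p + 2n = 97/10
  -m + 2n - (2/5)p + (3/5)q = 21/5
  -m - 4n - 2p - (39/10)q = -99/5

no solution

Row-reduce:
R1 ← R1 / (3/4).
R2 ← R2 − 1/6·R1.
R3 ← R3 + 1·R1.
R4 ← R4 + 1·R1.
R2 ← R2 / (16/9).
R1 ← R1 − 4/3·R2.
R3 ← R3 − 10/3·R2.
R4 ← R4 + 8/3·R2.
R3 ← R3 / (-59/10).
R1 ← R1 + 3·R3.
R2 ← R2 − 5/4·R3.
Row 4 reduces to 0 = 3, a contradiction. The system is inconsistent.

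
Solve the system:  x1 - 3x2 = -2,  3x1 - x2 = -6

x1 = -2, x2 = 0

From equation 1: x1 = -2 + 3·x2.
Substitute into equation 2 and solve: x2 = 0.
Then x1 = -2.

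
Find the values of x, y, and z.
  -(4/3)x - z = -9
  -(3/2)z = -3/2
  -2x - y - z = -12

Row-reduce the augmented matrix:
R1 ← R1 / (-4/3).
R3 ← R3 + 2·R1.
Swap R2 and R3.
R2 ← R2 / (-1).
R3 ← R3 / (-3/2).
R1 ← R1 − 3/4·R3.
R2 ← R2 + 1/2·R3.
Reading off the reduced rows gives x = 6, y = -1, z = 1.

x = 6, y = -1, z = 1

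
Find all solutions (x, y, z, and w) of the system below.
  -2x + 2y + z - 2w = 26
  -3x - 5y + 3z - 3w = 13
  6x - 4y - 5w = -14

infinitely many solutions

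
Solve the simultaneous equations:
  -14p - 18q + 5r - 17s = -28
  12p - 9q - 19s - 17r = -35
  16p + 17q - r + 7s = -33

Row-reduce:
R1 ← R1 / (-14).
R2 ← R2 − 12·R1.
R3 ← R3 − 16·R1.
R2 ← R2 / (-171/7).
R1 ← R1 − 9/7·R2.
R3 ← R3 + 25/7·R2.
R3 ← R3 / (1124/171).
R1 ← R1 + 39/38·R3.
R2 ← R2 − 89/171·R3.
Rank is 3 with 4 unknowns, leaving s free.

infinitely many solutions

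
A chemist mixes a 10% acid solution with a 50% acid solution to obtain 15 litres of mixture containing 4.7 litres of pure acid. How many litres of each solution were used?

Let a = litres of solution A, b = litres of solution B.
  a + b = 15
  (1/10)a + (1/2)b = 47/10
From equation 1: a = 15 − b.
Substitute into equation 2 and solve: b = 8.
Then a = 7.

litres of solution A: 7, litres of solution B: 8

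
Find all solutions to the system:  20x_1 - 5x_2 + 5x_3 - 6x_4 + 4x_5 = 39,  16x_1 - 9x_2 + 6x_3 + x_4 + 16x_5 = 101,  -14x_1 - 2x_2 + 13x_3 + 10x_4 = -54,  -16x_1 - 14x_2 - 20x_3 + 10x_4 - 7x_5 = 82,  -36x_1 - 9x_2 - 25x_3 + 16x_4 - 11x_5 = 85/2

Row-reduce:
R1 ← R1 / (20).
R2 ← R2 − 16·R1.
R3 ← R3 + 14·R1.
R4 ← R4 + 16·R1.
R5 ← R5 + 36·R1.
R2 ← R2 / (-5).
R1 ← R1 + 1/4·R2.
R3 ← R3 + 11/2·R2.
R4 ← R4 + 18·R2.
R5 ← R5 + 18·R2.
R3 ← R3 / (143/10).
R1 ← R1 − 3/20·R3.
R2 ← R2 + 2/5·R3.
R4 ← R4 + 116/5·R3.
R5 ← R5 + 116/5·R3.
R4 ← R4 / (-11884/715).
R1 ← R1 + 167/286·R4.
R2 ← R2 + 841/715·R4.
R3 ← R3 + 29/715·R4.
R5 ← R5 + 11884/715·R4.
Row 5 reduces to 0 = -1/2, a contradiction. The system is inconsistent.

no solution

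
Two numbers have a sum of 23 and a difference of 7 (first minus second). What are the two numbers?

first number: 15, second number: 8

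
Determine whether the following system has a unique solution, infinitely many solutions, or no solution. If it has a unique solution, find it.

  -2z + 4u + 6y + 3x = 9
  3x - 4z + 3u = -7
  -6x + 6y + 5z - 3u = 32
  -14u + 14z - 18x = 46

infinitely many solutions

Row-reduce:
R1 ← R1 / (3).
R2 ← R2 − 3·R1.
R3 ← R3 + 6·R1.
R4 ← R4 + 18·R1.
R2 ← R2 / (-6).
R1 ← R1 − 2·R2.
R3 ← R3 − 18·R2.
R4 ← R4 − 36·R2.
R3 ← R3 / (-5).
R1 ← R1 + 4/3·R3.
R2 ← R2 − 1/3·R3.
R4 ← R4 + 10·R3.
Rank is 3 with 4 unknowns, leaving u free.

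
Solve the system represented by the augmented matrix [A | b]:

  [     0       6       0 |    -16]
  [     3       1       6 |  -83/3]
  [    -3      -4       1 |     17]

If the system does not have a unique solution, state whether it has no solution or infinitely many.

Row-reduce the augmented matrix:
Swap R1 and R2.
R1 ← R1 / (3).
R3 ← R3 + 3·R1.
R2 ← R2 / (6).
R1 ← R1 − 1/3·R2.
R3 ← R3 + 3·R2.
R3 ← R3 / (7).
R1 ← R1 − 2·R3.
Reading off the reduced rows gives x_1 = -3, x_2 = -8/3, x_3 = -8/3.

x_1 = -3, x_2 = -8/3, x_3 = -8/3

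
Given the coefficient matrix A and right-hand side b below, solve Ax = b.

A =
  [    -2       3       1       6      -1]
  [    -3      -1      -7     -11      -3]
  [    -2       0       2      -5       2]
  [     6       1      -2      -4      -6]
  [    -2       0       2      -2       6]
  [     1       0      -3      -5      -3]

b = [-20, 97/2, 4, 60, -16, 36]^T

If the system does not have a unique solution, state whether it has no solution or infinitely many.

Row-reduce:
R1 ← R1 / (-2).
R2 ← R2 + 3·R1.
R3 ← R3 + 2·R1.
R4 ← R4 − 6·R1.
R5 ← R5 + 2·R1.
R6 ← R6 − 1·R1.
R2 ← R2 / (-11/2).
R1 ← R1 + 3/2·R2.
R3 ← R3 + 3·R2.
R4 ← R4 − 10·R2.
R5 ← R5 + 3·R2.
R6 ← R6 − 3/2·R2.
R3 ← R3 / (62/11).
R1 ← R1 − 20/11·R3.
R2 ← R2 − 17/11·R3.
R4 ← R4 + 159/11·R3.
R5 ← R5 − 62/11·R3.
R6 ← R6 + 53/11·R3.
R4 ← R4 / (-1401/62).
R1 ← R1 − 77/31·R4.
R2 ← R2 − 227/62·R4.
R3 ← R3 + 1/62·R4.
R5 ← R5 − 3·R4.
R6 ← R6 + 467/62·R4.
R5 ← R5 / (1748/467).
R1 ← R1 + 250/467·R5.
R2 ← R2 + 508/467·R5.
R3 ← R3 − 317/467·R5.
R4 ← R4 − 40/467·R5.
Row 6 reduces to 0 = -1/6, a contradiction. The system is inconsistent.

no solution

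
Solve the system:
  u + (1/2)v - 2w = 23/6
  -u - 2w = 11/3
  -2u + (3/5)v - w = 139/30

u = -2/3, v = 3, w = -3/2

Row-reduce the augmented matrix:
R2 ← R2 + 1·R1.
R3 ← R3 + 2·R1.
R2 ← R2 / (1/2).
R1 ← R1 − 1/2·R2.
R3 ← R3 − 8/5·R2.
R3 ← R3 / (39/5).
R1 ← R1 − 2·R3.
R2 ← R2 + 8·R3.
Reading off the reduced rows gives u = -2/3, v = 3, w = -3/2.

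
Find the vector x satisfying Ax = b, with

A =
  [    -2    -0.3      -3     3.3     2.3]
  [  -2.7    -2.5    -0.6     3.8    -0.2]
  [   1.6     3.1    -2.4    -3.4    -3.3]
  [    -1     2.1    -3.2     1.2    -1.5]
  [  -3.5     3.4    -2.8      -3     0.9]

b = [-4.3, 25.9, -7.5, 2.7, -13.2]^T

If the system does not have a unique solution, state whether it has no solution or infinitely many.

x_1 = -4, x_2 = -3, x_3 = 2, x_4 = 2, x_5 = -6

Row-reduce the augmented matrix:
R1 ← R1 / (-2).
R2 ← R2 + 27/10·R1.
R3 ← R3 − 8/5·R1.
R4 ← R4 + 1·R1.
R5 ← R5 + 7/2·R1.
R2 ← R2 / (-419/200).
R1 ← R1 − 3/20·R2.
R3 ← R3 − 143/50·R2.
R4 ← R4 − 9/4·R2.
R5 ← R5 − 157/40·R2.
R3 ← R3 / (-189/2095).
R1 ← R1 − 732/419·R3.
R2 ← R2 + 690/419·R3.
R4 ← R4 − 4201/2095·R3.
R5 ← R5 − 18674/2095·R3.
R4 ← R4 / (-35836/945).
R1 ← R1 + 2125/63·R4.
R2 ← R2 − 1922/63·R4.
R3 ← R3 − 6931/378·R4.
R5 ← R5 + 65561/378·R4.
R5 ← R5 / (2587461/71672).
R1 ← R1 − 13807/2108·R5.
R2 ← R2 + 687/578·R5.
R3 ← R3 + 70535/71672·R5.
R4 ← R4 − 131297/35836·R5.
Reading off the reduced rows gives x_1 = -4, x_2 = -3, x_3 = 2, x_4 = 2, x_5 = -6.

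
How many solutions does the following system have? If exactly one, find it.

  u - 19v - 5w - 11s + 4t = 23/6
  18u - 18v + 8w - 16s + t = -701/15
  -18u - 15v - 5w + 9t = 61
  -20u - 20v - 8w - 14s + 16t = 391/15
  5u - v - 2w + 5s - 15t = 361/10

Row-reduce the augmented matrix:
R2 ← R2 − 18·R1.
R3 ← R3 + 18·R1.
R4 ← R4 + 20·R1.
R5 ← R5 − 5·R1.
R2 ← R2 / (324).
R1 ← R1 + 19·R2.
R3 ← R3 + 357·R2.
R4 ← R4 + 400·R2.
R5 ← R5 − 94·R2.
R3 ← R3 / (701/54).
R1 ← R1 − 121/162·R3.
R2 ← R2 − 49/162·R3.
R4 ← R4 − 1052/81·R3.
R5 ← R5 + 440/81·R3.
R4 ← R4 / (-24914/2103).
R1 ← R1 + 995/2103·R4.
R2 ← R2 − 1057/2103·R4.
R3 ← R3 − 137/701·R4.
R5 ← R5 − 17369/2103·R4.
R5 ← R5 / (-233083/24914).
R1 ← R1 + 6796/12457·R5.
R2 ← R2 + 1173/24914·R5.
R3 ← R3 − 7605/24914·R5.
R4 ← R4 + 5863/12457·R5.
Reading off the reduced rows gives u = -8/3, v = -7/3, w = 1/5, s = 5/2, t = -7/3.

u = -8/3, v = -7/3, w = 1/5, s = 5/2, t = -7/3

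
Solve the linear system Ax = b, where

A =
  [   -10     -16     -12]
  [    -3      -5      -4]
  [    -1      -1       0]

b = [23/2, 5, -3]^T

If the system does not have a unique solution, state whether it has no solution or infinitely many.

no solution

Row-reduce:
R1 ← R1 / (-10).
R2 ← R2 + 3·R1.
R3 ← R3 + 1·R1.
R2 ← R2 / (-1/5).
R1 ← R1 − 8/5·R2.
R3 ← R3 − 3/5·R2.
Row 3 reduces to 0 = 1/2, a contradiction. The system is inconsistent.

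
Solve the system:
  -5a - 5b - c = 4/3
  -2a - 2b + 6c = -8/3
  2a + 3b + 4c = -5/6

Row-reduce the augmented matrix:
R1 ← R1 / (-5).
R2 ← R2 + 2·R1.
R3 ← R3 − 2·R1.
Swap R2 and R3.
R1 ← R1 − 1·R2.
R3 ← R3 / (32/5).
R1 ← R1 + 17/5·R3.
R2 ← R2 − 18/5·R3.
Reading off the reduced rows gives a = -5/3, b = 3/2, c = -1/2.

a = -5/3, b = 3/2, c = -1/2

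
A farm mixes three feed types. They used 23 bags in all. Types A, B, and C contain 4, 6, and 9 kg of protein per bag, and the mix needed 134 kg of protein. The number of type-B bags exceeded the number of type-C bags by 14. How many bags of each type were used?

Let a = type-A bags, b = type-B bags, c = type-C bags.
  c + b + a = 23
  4a + 6b + 9c = 134
  b - c = 14
Row-reduce the augmented matrix:
R2 ← R2 − 4·R1.
R2 ← R2 / (2).
R1 ← R1 − 1·R2.
R3 ← R3 − 1·R2.
R3 ← R3 / (-7/2).
R1 ← R1 + 3/2·R3.
R2 ← R2 − 5/2·R3.
Reading off the reduced rows gives a = 5, b = 16, c = 2.

type-A bags: 5, type-B bags: 16, type-C bags: 2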